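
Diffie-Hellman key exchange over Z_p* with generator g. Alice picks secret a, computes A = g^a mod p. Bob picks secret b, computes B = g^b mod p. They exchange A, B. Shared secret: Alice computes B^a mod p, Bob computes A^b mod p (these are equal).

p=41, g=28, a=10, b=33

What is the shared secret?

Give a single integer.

A = 28^10 mod 41  (bits of 10 = 1010)
  bit 0 = 1: r = r^2 * 28 mod 41 = 1^2 * 28 = 1*28 = 28
  bit 1 = 0: r = r^2 mod 41 = 28^2 = 5
  bit 2 = 1: r = r^2 * 28 mod 41 = 5^2 * 28 = 25*28 = 3
  bit 3 = 0: r = r^2 mod 41 = 3^2 = 9
  -> A = 9
B = 28^33 mod 41  (bits of 33 = 100001)
  bit 0 = 1: r = r^2 * 28 mod 41 = 1^2 * 28 = 1*28 = 28
  bit 1 = 0: r = r^2 mod 41 = 28^2 = 5
  bit 2 = 0: r = r^2 mod 41 = 5^2 = 25
  bit 3 = 0: r = r^2 mod 41 = 25^2 = 10
  bit 4 = 0: r = r^2 mod 41 = 10^2 = 18
  bit 5 = 1: r = r^2 * 28 mod 41 = 18^2 * 28 = 37*28 = 11
  -> B = 11
s = B^a = 11^10 mod 41  (bits of 10 = 1010)
  bit 0 = 1: r = r^2 * 11 mod 41 = 1^2 * 11 = 1*11 = 11
  bit 1 = 0: r = r^2 mod 41 = 11^2 = 39
  bit 2 = 1: r = r^2 * 11 mod 41 = 39^2 * 11 = 4*11 = 3
  bit 3 = 0: r = r^2 mod 41 = 3^2 = 9
  -> s = B^a = 9

Answer: 9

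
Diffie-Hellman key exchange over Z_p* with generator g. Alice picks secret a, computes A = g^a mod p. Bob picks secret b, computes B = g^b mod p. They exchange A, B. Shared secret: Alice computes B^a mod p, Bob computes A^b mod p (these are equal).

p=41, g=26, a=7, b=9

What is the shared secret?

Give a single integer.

Answer: 13

Derivation:
A = 26^7 mod 41  (bits of 7 = 111)
  bit 0 = 1: r = r^2 * 26 mod 41 = 1^2 * 26 = 1*26 = 26
  bit 1 = 1: r = r^2 * 26 mod 41 = 26^2 * 26 = 20*26 = 28
  bit 2 = 1: r = r^2 * 26 mod 41 = 28^2 * 26 = 5*26 = 7
  -> A = 7
B = 26^9 mod 41  (bits of 9 = 1001)
  bit 0 = 1: r = r^2 * 26 mod 41 = 1^2 * 26 = 1*26 = 26
  bit 1 = 0: r = r^2 mod 41 = 26^2 = 20
  bit 2 = 0: r = r^2 mod 41 = 20^2 = 31
  bit 3 = 1: r = r^2 * 26 mod 41 = 31^2 * 26 = 18*26 = 17
  -> B = 17
s = B^a = 17^7 mod 41  (bits of 7 = 111)
  bit 0 = 1: r = r^2 * 17 mod 41 = 1^2 * 17 = 1*17 = 17
  bit 1 = 1: r = r^2 * 17 mod 41 = 17^2 * 17 = 2*17 = 34
  bit 2 = 1: r = r^2 * 17 mod 41 = 34^2 * 17 = 8*17 = 13
  -> s = B^a = 13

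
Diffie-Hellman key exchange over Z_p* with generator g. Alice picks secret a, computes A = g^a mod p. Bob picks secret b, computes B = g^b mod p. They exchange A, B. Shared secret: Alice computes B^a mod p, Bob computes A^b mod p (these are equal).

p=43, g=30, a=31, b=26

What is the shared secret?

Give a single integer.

A = 30^31 mod 43  (bits of 31 = 11111)
  bit 0 = 1: r = r^2 * 30 mod 43 = 1^2 * 30 = 1*30 = 30
  bit 1 = 1: r = r^2 * 30 mod 43 = 30^2 * 30 = 40*30 = 39
  bit 2 = 1: r = r^2 * 30 mod 43 = 39^2 * 30 = 16*30 = 7
  bit 3 = 1: r = r^2 * 30 mod 43 = 7^2 * 30 = 6*30 = 8
  bit 4 = 1: r = r^2 * 30 mod 43 = 8^2 * 30 = 21*30 = 28
  -> A = 28
B = 30^26 mod 43  (bits of 26 = 11010)
  bit 0 = 1: r = r^2 * 30 mod 43 = 1^2 * 30 = 1*30 = 30
  bit 1 = 1: r = r^2 * 30 mod 43 = 30^2 * 30 = 40*30 = 39
  bit 2 = 0: r = r^2 mod 43 = 39^2 = 16
  bit 3 = 1: r = r^2 * 30 mod 43 = 16^2 * 30 = 41*30 = 26
  bit 4 = 0: r = r^2 mod 43 = 26^2 = 31
  -> B = 31
s = B^a = 31^31 mod 43  (bits of 31 = 11111)
  bit 0 = 1: r = r^2 * 31 mod 43 = 1^2 * 31 = 1*31 = 31
  bit 1 = 1: r = r^2 * 31 mod 43 = 31^2 * 31 = 15*31 = 35
  bit 2 = 1: r = r^2 * 31 mod 43 = 35^2 * 31 = 21*31 = 6
  bit 3 = 1: r = r^2 * 31 mod 43 = 6^2 * 31 = 36*31 = 41
  bit 4 = 1: r = r^2 * 31 mod 43 = 41^2 * 31 = 4*31 = 38
  -> s = B^a = 38

Answer: 38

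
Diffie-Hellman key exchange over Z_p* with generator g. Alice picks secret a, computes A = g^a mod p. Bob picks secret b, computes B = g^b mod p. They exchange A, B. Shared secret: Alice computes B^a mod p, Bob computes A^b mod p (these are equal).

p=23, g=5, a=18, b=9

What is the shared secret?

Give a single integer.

Answer: 16

Derivation:
A = 5^18 mod 23  (bits of 18 = 10010)
  bit 0 = 1: r = r^2 * 5 mod 23 = 1^2 * 5 = 1*5 = 5
  bit 1 = 0: r = r^2 mod 23 = 5^2 = 2
  bit 2 = 0: r = r^2 mod 23 = 2^2 = 4
  bit 3 = 1: r = r^2 * 5 mod 23 = 4^2 * 5 = 16*5 = 11
  bit 4 = 0: r = r^2 mod 23 = 11^2 = 6
  -> A = 6
B = 5^9 mod 23  (bits of 9 = 1001)
  bit 0 = 1: r = r^2 * 5 mod 23 = 1^2 * 5 = 1*5 = 5
  bit 1 = 0: r = r^2 mod 23 = 5^2 = 2
  bit 2 = 0: r = r^2 mod 23 = 2^2 = 4
  bit 3 = 1: r = r^2 * 5 mod 23 = 4^2 * 5 = 16*5 = 11
  -> B = 11
s = B^a = 11^18 mod 23  (bits of 18 = 10010)
  bit 0 = 1: r = r^2 * 11 mod 23 = 1^2 * 11 = 1*11 = 11
  bit 1 = 0: r = r^2 mod 23 = 11^2 = 6
  bit 2 = 0: r = r^2 mod 23 = 6^2 = 13
  bit 3 = 1: r = r^2 * 11 mod 23 = 13^2 * 11 = 8*11 = 19
  bit 4 = 0: r = r^2 mod 23 = 19^2 = 16
  -> s = B^a = 16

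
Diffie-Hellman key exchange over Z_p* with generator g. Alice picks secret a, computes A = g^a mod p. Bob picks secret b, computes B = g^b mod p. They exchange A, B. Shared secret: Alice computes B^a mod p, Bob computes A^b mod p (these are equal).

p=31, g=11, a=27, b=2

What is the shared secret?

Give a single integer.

A = 11^27 mod 31  (bits of 27 = 11011)
  bit 0 = 1: r = r^2 * 11 mod 31 = 1^2 * 11 = 1*11 = 11
  bit 1 = 1: r = r^2 * 11 mod 31 = 11^2 * 11 = 28*11 = 29
  bit 2 = 0: r = r^2 mod 31 = 29^2 = 4
  bit 3 = 1: r = r^2 * 11 mod 31 = 4^2 * 11 = 16*11 = 21
  bit 4 = 1: r = r^2 * 11 mod 31 = 21^2 * 11 = 7*11 = 15
  -> A = 15
B = 11^2 mod 31  (bits of 2 = 10)
  bit 0 = 1: r = r^2 * 11 mod 31 = 1^2 * 11 = 1*11 = 11
  bit 1 = 0: r = r^2 mod 31 = 11^2 = 28
  -> B = 28
s = B^a = 28^27 mod 31  (bits of 27 = 11011)
  bit 0 = 1: r = r^2 * 28 mod 31 = 1^2 * 28 = 1*28 = 28
  bit 1 = 1: r = r^2 * 28 mod 31 = 28^2 * 28 = 9*28 = 4
  bit 2 = 0: r = r^2 mod 31 = 4^2 = 16
  bit 3 = 1: r = r^2 * 28 mod 31 = 16^2 * 28 = 8*28 = 7
  bit 4 = 1: r = r^2 * 28 mod 31 = 7^2 * 28 = 18*28 = 8
  -> s = B^a = 8

Answer: 8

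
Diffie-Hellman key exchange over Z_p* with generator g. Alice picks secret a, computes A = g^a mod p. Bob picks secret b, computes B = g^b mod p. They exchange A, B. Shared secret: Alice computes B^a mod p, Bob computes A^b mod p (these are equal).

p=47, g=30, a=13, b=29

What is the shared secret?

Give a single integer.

Answer: 26

Derivation:
A = 30^13 mod 47  (bits of 13 = 1101)
  bit 0 = 1: r = r^2 * 30 mod 47 = 1^2 * 30 = 1*30 = 30
  bit 1 = 1: r = r^2 * 30 mod 47 = 30^2 * 30 = 7*30 = 22
  bit 2 = 0: r = r^2 mod 47 = 22^2 = 14
  bit 3 = 1: r = r^2 * 30 mod 47 = 14^2 * 30 = 8*30 = 5
  -> A = 5
B = 30^29 mod 47  (bits of 29 = 11101)
  bit 0 = 1: r = r^2 * 30 mod 47 = 1^2 * 30 = 1*30 = 30
  bit 1 = 1: r = r^2 * 30 mod 47 = 30^2 * 30 = 7*30 = 22
  bit 2 = 1: r = r^2 * 30 mod 47 = 22^2 * 30 = 14*30 = 44
  bit 3 = 0: r = r^2 mod 47 = 44^2 = 9
  bit 4 = 1: r = r^2 * 30 mod 47 = 9^2 * 30 = 34*30 = 33
  -> B = 33
s = B^a = 33^13 mod 47  (bits of 13 = 1101)
  bit 0 = 1: r = r^2 * 33 mod 47 = 1^2 * 33 = 1*33 = 33
  bit 1 = 1: r = r^2 * 33 mod 47 = 33^2 * 33 = 8*33 = 29
  bit 2 = 0: r = r^2 mod 47 = 29^2 = 42
  bit 3 = 1: r = r^2 * 33 mod 47 = 42^2 * 33 = 25*33 = 26
  -> s = B^a = 26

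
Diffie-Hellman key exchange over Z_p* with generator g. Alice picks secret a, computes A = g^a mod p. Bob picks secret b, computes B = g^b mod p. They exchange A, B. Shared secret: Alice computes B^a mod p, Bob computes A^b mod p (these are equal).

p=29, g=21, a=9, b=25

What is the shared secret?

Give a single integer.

A = 21^9 mod 29  (bits of 9 = 1001)
  bit 0 = 1: r = r^2 * 21 mod 29 = 1^2 * 21 = 1*21 = 21
  bit 1 = 0: r = r^2 mod 29 = 21^2 = 6
  bit 2 = 0: r = r^2 mod 29 = 6^2 = 7
  bit 3 = 1: r = r^2 * 21 mod 29 = 7^2 * 21 = 20*21 = 14
  -> A = 14
B = 21^25 mod 29  (bits of 25 = 11001)
  bit 0 = 1: r = r^2 * 21 mod 29 = 1^2 * 21 = 1*21 = 21
  bit 1 = 1: r = r^2 * 21 mod 29 = 21^2 * 21 = 6*21 = 10
  bit 2 = 0: r = r^2 mod 29 = 10^2 = 13
  bit 3 = 0: r = r^2 mod 29 = 13^2 = 24
  bit 4 = 1: r = r^2 * 21 mod 29 = 24^2 * 21 = 25*21 = 3
  -> B = 3
s = B^a = 3^9 mod 29  (bits of 9 = 1001)
  bit 0 = 1: r = r^2 * 3 mod 29 = 1^2 * 3 = 1*3 = 3
  bit 1 = 0: r = r^2 mod 29 = 3^2 = 9
  bit 2 = 0: r = r^2 mod 29 = 9^2 = 23
  bit 3 = 1: r = r^2 * 3 mod 29 = 23^2 * 3 = 7*3 = 21
  -> s = B^a = 21

Answer: 21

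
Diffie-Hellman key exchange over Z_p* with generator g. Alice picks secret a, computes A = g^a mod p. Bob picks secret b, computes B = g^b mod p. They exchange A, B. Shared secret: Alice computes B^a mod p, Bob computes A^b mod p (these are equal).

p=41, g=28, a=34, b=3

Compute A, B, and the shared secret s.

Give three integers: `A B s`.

Answer: 21 17 36

Derivation:
A = 28^34 mod 41  (bits of 34 = 100010)
  bit 0 = 1: r = r^2 * 28 mod 41 = 1^2 * 28 = 1*28 = 28
  bit 1 = 0: r = r^2 mod 41 = 28^2 = 5
  bit 2 = 0: r = r^2 mod 41 = 5^2 = 25
  bit 3 = 0: r = r^2 mod 41 = 25^2 = 10
  bit 4 = 1: r = r^2 * 28 mod 41 = 10^2 * 28 = 18*28 = 12
  bit 5 = 0: r = r^2 mod 41 = 12^2 = 21
  -> A = 21
B = 28^3 mod 41  (bits of 3 = 11)
  bit 0 = 1: r = r^2 * 28 mod 41 = 1^2 * 28 = 1*28 = 28
  bit 1 = 1: r = r^2 * 28 mod 41 = 28^2 * 28 = 5*28 = 17
  -> B = 17
s = B^a = 17^34 mod 41  (bits of 34 = 100010)
  bit 0 = 1: r = r^2 * 17 mod 41 = 1^2 * 17 = 1*17 = 17
  bit 1 = 0: r = r^2 mod 41 = 17^2 = 2
  bit 2 = 0: r = r^2 mod 41 = 2^2 = 4
  bit 3 = 0: r = r^2 mod 41 = 4^2 = 16
  bit 4 = 1: r = r^2 * 17 mod 41 = 16^2 * 17 = 10*17 = 6
  bit 5 = 0: r = r^2 mod 41 = 6^2 = 36
  -> s = B^a = 36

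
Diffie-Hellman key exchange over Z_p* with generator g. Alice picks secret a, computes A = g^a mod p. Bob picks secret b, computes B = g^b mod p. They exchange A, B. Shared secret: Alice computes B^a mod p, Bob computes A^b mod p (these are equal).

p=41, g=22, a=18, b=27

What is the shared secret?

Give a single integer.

Answer: 21

Derivation:
A = 22^18 mod 41  (bits of 18 = 10010)
  bit 0 = 1: r = r^2 * 22 mod 41 = 1^2 * 22 = 1*22 = 22
  bit 1 = 0: r = r^2 mod 41 = 22^2 = 33
  bit 2 = 0: r = r^2 mod 41 = 33^2 = 23
  bit 3 = 1: r = r^2 * 22 mod 41 = 23^2 * 22 = 37*22 = 35
  bit 4 = 0: r = r^2 mod 41 = 35^2 = 36
  -> A = 36
B = 22^27 mod 41  (bits of 27 = 11011)
  bit 0 = 1: r = r^2 * 22 mod 41 = 1^2 * 22 = 1*22 = 22
  bit 1 = 1: r = r^2 * 22 mod 41 = 22^2 * 22 = 33*22 = 29
  bit 2 = 0: r = r^2 mod 41 = 29^2 = 21
  bit 3 = 1: r = r^2 * 22 mod 41 = 21^2 * 22 = 31*22 = 26
  bit 4 = 1: r = r^2 * 22 mod 41 = 26^2 * 22 = 20*22 = 30
  -> B = 30
s = B^a = 30^18 mod 41  (bits of 18 = 10010)
  bit 0 = 1: r = r^2 * 30 mod 41 = 1^2 * 30 = 1*30 = 30
  bit 1 = 0: r = r^2 mod 41 = 30^2 = 39
  bit 2 = 0: r = r^2 mod 41 = 39^2 = 4
  bit 3 = 1: r = r^2 * 30 mod 41 = 4^2 * 30 = 16*30 = 29
  bit 4 = 0: r = r^2 mod 41 = 29^2 = 21
  -> s = B^a = 21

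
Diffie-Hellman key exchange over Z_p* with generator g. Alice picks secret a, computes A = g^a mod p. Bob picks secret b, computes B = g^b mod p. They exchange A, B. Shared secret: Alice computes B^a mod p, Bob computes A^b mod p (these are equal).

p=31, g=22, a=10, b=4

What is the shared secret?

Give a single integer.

Answer: 5

Derivation:
A = 22^10 mod 31  (bits of 10 = 1010)
  bit 0 = 1: r = r^2 * 22 mod 31 = 1^2 * 22 = 1*22 = 22
  bit 1 = 0: r = r^2 mod 31 = 22^2 = 19
  bit 2 = 1: r = r^2 * 22 mod 31 = 19^2 * 22 = 20*22 = 6
  bit 3 = 0: r = r^2 mod 31 = 6^2 = 5
  -> A = 5
B = 22^4 mod 31  (bits of 4 = 100)
  bit 0 = 1: r = r^2 * 22 mod 31 = 1^2 * 22 = 1*22 = 22
  bit 1 = 0: r = r^2 mod 31 = 22^2 = 19
  bit 2 = 0: r = r^2 mod 31 = 19^2 = 20
  -> B = 20
s = B^a = 20^10 mod 31  (bits of 10 = 1010)
  bit 0 = 1: r = r^2 * 20 mod 31 = 1^2 * 20 = 1*20 = 20
  bit 1 = 0: r = r^2 mod 31 = 20^2 = 28
  bit 2 = 1: r = r^2 * 20 mod 31 = 28^2 * 20 = 9*20 = 25
  bit 3 = 0: r = r^2 mod 31 = 25^2 = 5
  -> s = B^a = 5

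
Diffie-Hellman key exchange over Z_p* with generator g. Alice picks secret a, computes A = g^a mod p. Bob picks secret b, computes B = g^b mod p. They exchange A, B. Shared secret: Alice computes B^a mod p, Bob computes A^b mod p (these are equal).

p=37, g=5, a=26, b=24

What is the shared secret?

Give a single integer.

A = 5^26 mod 37  (bits of 26 = 11010)
  bit 0 = 1: r = r^2 * 5 mod 37 = 1^2 * 5 = 1*5 = 5
  bit 1 = 1: r = r^2 * 5 mod 37 = 5^2 * 5 = 25*5 = 14
  bit 2 = 0: r = r^2 mod 37 = 14^2 = 11
  bit 3 = 1: r = r^2 * 5 mod 37 = 11^2 * 5 = 10*5 = 13
  bit 4 = 0: r = r^2 mod 37 = 13^2 = 21
  -> A = 21
B = 5^24 mod 37  (bits of 24 = 11000)
  bit 0 = 1: r = r^2 * 5 mod 37 = 1^2 * 5 = 1*5 = 5
  bit 1 = 1: r = r^2 * 5 mod 37 = 5^2 * 5 = 25*5 = 14
  bit 2 = 0: r = r^2 mod 37 = 14^2 = 11
  bit 3 = 0: r = r^2 mod 37 = 11^2 = 10
  bit 4 = 0: r = r^2 mod 37 = 10^2 = 26
  -> B = 26
s = B^a = 26^26 mod 37  (bits of 26 = 11010)
  bit 0 = 1: r = r^2 * 26 mod 37 = 1^2 * 26 = 1*26 = 26
  bit 1 = 1: r = r^2 * 26 mod 37 = 26^2 * 26 = 10*26 = 1
  bit 2 = 0: r = r^2 mod 37 = 1^2 = 1
  bit 3 = 1: r = r^2 * 26 mod 37 = 1^2 * 26 = 1*26 = 26
  bit 4 = 0: r = r^2 mod 37 = 26^2 = 10
  -> s = B^a = 10

Answer: 10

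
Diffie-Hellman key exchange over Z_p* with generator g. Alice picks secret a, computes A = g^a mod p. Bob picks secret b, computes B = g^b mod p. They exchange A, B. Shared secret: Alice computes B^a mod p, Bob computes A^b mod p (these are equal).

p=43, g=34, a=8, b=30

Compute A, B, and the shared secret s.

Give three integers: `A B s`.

A = 34^8 mod 43  (bits of 8 = 1000)
  bit 0 = 1: r = r^2 * 34 mod 43 = 1^2 * 34 = 1*34 = 34
  bit 1 = 0: r = r^2 mod 43 = 34^2 = 38
  bit 2 = 0: r = r^2 mod 43 = 38^2 = 25
  bit 3 = 0: r = r^2 mod 43 = 25^2 = 23
  -> A = 23
B = 34^30 mod 43  (bits of 30 = 11110)
  bit 0 = 1: r = r^2 * 34 mod 43 = 1^2 * 34 = 1*34 = 34
  bit 1 = 1: r = r^2 * 34 mod 43 = 34^2 * 34 = 38*34 = 2
  bit 2 = 1: r = r^2 * 34 mod 43 = 2^2 * 34 = 4*34 = 7
  bit 3 = 1: r = r^2 * 34 mod 43 = 7^2 * 34 = 6*34 = 32
  bit 4 = 0: r = r^2 mod 43 = 32^2 = 35
  -> B = 35
s = B^a = 35^8 mod 43  (bits of 8 = 1000)
  bit 0 = 1: r = r^2 * 35 mod 43 = 1^2 * 35 = 1*35 = 35
  bit 1 = 0: r = r^2 mod 43 = 35^2 = 21
  bit 2 = 0: r = r^2 mod 43 = 21^2 = 11
  bit 3 = 0: r = r^2 mod 43 = 11^2 = 35
  -> s = B^a = 35

Answer: 23 35 35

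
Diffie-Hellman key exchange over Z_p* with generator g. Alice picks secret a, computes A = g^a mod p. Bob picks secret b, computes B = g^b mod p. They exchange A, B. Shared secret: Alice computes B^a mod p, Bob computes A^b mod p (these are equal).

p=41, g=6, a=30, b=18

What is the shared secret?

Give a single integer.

A = 6^30 mod 41  (bits of 30 = 11110)
  bit 0 = 1: r = r^2 * 6 mod 41 = 1^2 * 6 = 1*6 = 6
  bit 1 = 1: r = r^2 * 6 mod 41 = 6^2 * 6 = 36*6 = 11
  bit 2 = 1: r = r^2 * 6 mod 41 = 11^2 * 6 = 39*6 = 29
  bit 3 = 1: r = r^2 * 6 mod 41 = 29^2 * 6 = 21*6 = 3
  bit 4 = 0: r = r^2 mod 41 = 3^2 = 9
  -> A = 9
B = 6^18 mod 41  (bits of 18 = 10010)
  bit 0 = 1: r = r^2 * 6 mod 41 = 1^2 * 6 = 1*6 = 6
  bit 1 = 0: r = r^2 mod 41 = 6^2 = 36
  bit 2 = 0: r = r^2 mod 41 = 36^2 = 25
  bit 3 = 1: r = r^2 * 6 mod 41 = 25^2 * 6 = 10*6 = 19
  bit 4 = 0: r = r^2 mod 41 = 19^2 = 33
  -> B = 33
s = B^a = 33^30 mod 41  (bits of 30 = 11110)
  bit 0 = 1: r = r^2 * 33 mod 41 = 1^2 * 33 = 1*33 = 33
  bit 1 = 1: r = r^2 * 33 mod 41 = 33^2 * 33 = 23*33 = 21
  bit 2 = 1: r = r^2 * 33 mod 41 = 21^2 * 33 = 31*33 = 39
  bit 3 = 1: r = r^2 * 33 mod 41 = 39^2 * 33 = 4*33 = 9
  bit 4 = 0: r = r^2 mod 41 = 9^2 = 40
  -> s = B^a = 40

Answer: 40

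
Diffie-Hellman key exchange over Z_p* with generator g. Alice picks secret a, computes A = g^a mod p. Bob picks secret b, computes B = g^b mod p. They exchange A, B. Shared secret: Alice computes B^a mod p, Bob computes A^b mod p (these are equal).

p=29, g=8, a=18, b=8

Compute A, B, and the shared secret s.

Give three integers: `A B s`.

A = 8^18 mod 29  (bits of 18 = 10010)
  bit 0 = 1: r = r^2 * 8 mod 29 = 1^2 * 8 = 1*8 = 8
  bit 1 = 0: r = r^2 mod 29 = 8^2 = 6
  bit 2 = 0: r = r^2 mod 29 = 6^2 = 7
  bit 3 = 1: r = r^2 * 8 mod 29 = 7^2 * 8 = 20*8 = 15
  bit 4 = 0: r = r^2 mod 29 = 15^2 = 22
  -> A = 22
B = 8^8 mod 29  (bits of 8 = 1000)
  bit 0 = 1: r = r^2 * 8 mod 29 = 1^2 * 8 = 1*8 = 8
  bit 1 = 0: r = r^2 mod 29 = 8^2 = 6
  bit 2 = 0: r = r^2 mod 29 = 6^2 = 7
  bit 3 = 0: r = r^2 mod 29 = 7^2 = 20
  -> B = 20
s = B^a = 20^18 mod 29  (bits of 18 = 10010)
  bit 0 = 1: r = r^2 * 20 mod 29 = 1^2 * 20 = 1*20 = 20
  bit 1 = 0: r = r^2 mod 29 = 20^2 = 23
  bit 2 = 0: r = r^2 mod 29 = 23^2 = 7
  bit 3 = 1: r = r^2 * 20 mod 29 = 7^2 * 20 = 20*20 = 23
  bit 4 = 0: r = r^2 mod 29 = 23^2 = 7
  -> s = B^a = 7

Answer: 22 20 7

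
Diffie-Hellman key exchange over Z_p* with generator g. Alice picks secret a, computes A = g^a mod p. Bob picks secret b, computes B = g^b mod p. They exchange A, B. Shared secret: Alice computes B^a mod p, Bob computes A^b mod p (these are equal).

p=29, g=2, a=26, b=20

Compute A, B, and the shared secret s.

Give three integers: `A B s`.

Answer: 22 23 25

Derivation:
A = 2^26 mod 29  (bits of 26 = 11010)
  bit 0 = 1: r = r^2 * 2 mod 29 = 1^2 * 2 = 1*2 = 2
  bit 1 = 1: r = r^2 * 2 mod 29 = 2^2 * 2 = 4*2 = 8
  bit 2 = 0: r = r^2 mod 29 = 8^2 = 6
  bit 3 = 1: r = r^2 * 2 mod 29 = 6^2 * 2 = 7*2 = 14
  bit 4 = 0: r = r^2 mod 29 = 14^2 = 22
  -> A = 22
B = 2^20 mod 29  (bits of 20 = 10100)
  bit 0 = 1: r = r^2 * 2 mod 29 = 1^2 * 2 = 1*2 = 2
  bit 1 = 0: r = r^2 mod 29 = 2^2 = 4
  bit 2 = 1: r = r^2 * 2 mod 29 = 4^2 * 2 = 16*2 = 3
  bit 3 = 0: r = r^2 mod 29 = 3^2 = 9
  bit 4 = 0: r = r^2 mod 29 = 9^2 = 23
  -> B = 23
s = B^a = 23^26 mod 29  (bits of 26 = 11010)
  bit 0 = 1: r = r^2 * 23 mod 29 = 1^2 * 23 = 1*23 = 23
  bit 1 = 1: r = r^2 * 23 mod 29 = 23^2 * 23 = 7*23 = 16
  bit 2 = 0: r = r^2 mod 29 = 16^2 = 24
  bit 3 = 1: r = r^2 * 23 mod 29 = 24^2 * 23 = 25*23 = 24
  bit 4 = 0: r = r^2 mod 29 = 24^2 = 25
  -> s = B^a = 25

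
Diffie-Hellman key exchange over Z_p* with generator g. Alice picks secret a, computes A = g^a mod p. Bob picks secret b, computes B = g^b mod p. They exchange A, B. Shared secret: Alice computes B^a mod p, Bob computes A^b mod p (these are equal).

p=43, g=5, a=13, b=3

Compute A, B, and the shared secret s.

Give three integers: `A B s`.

Answer: 33 39 32

Derivation:
A = 5^13 mod 43  (bits of 13 = 1101)
  bit 0 = 1: r = r^2 * 5 mod 43 = 1^2 * 5 = 1*5 = 5
  bit 1 = 1: r = r^2 * 5 mod 43 = 5^2 * 5 = 25*5 = 39
  bit 2 = 0: r = r^2 mod 43 = 39^2 = 16
  bit 3 = 1: r = r^2 * 5 mod 43 = 16^2 * 5 = 41*5 = 33
  -> A = 33
B = 5^3 mod 43  (bits of 3 = 11)
  bit 0 = 1: r = r^2 * 5 mod 43 = 1^2 * 5 = 1*5 = 5
  bit 1 = 1: r = r^2 * 5 mod 43 = 5^2 * 5 = 25*5 = 39
  -> B = 39
s = B^a = 39^13 mod 43  (bits of 13 = 1101)
  bit 0 = 1: r = r^2 * 39 mod 43 = 1^2 * 39 = 1*39 = 39
  bit 1 = 1: r = r^2 * 39 mod 43 = 39^2 * 39 = 16*39 = 22
  bit 2 = 0: r = r^2 mod 43 = 22^2 = 11
  bit 3 = 1: r = r^2 * 39 mod 43 = 11^2 * 39 = 35*39 = 32
  -> s = B^a = 32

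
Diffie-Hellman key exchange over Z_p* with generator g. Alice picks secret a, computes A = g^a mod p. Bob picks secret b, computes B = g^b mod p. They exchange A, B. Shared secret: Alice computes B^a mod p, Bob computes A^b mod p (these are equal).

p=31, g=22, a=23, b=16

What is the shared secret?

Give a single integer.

A = 22^23 mod 31  (bits of 23 = 10111)
  bit 0 = 1: r = r^2 * 22 mod 31 = 1^2 * 22 = 1*22 = 22
  bit 1 = 0: r = r^2 mod 31 = 22^2 = 19
  bit 2 = 1: r = r^2 * 22 mod 31 = 19^2 * 22 = 20*22 = 6
  bit 3 = 1: r = r^2 * 22 mod 31 = 6^2 * 22 = 5*22 = 17
  bit 4 = 1: r = r^2 * 22 mod 31 = 17^2 * 22 = 10*22 = 3
  -> A = 3
B = 22^16 mod 31  (bits of 16 = 10000)
  bit 0 = 1: r = r^2 * 22 mod 31 = 1^2 * 22 = 1*22 = 22
  bit 1 = 0: r = r^2 mod 31 = 22^2 = 19
  bit 2 = 0: r = r^2 mod 31 = 19^2 = 20
  bit 3 = 0: r = r^2 mod 31 = 20^2 = 28
  bit 4 = 0: r = r^2 mod 31 = 28^2 = 9
  -> B = 9
s = B^a = 9^23 mod 31  (bits of 23 = 10111)
  bit 0 = 1: r = r^2 * 9 mod 31 = 1^2 * 9 = 1*9 = 9
  bit 1 = 0: r = r^2 mod 31 = 9^2 = 19
  bit 2 = 1: r = r^2 * 9 mod 31 = 19^2 * 9 = 20*9 = 25
  bit 3 = 1: r = r^2 * 9 mod 31 = 25^2 * 9 = 5*9 = 14
  bit 4 = 1: r = r^2 * 9 mod 31 = 14^2 * 9 = 10*9 = 28
  -> s = B^a = 28

Answer: 28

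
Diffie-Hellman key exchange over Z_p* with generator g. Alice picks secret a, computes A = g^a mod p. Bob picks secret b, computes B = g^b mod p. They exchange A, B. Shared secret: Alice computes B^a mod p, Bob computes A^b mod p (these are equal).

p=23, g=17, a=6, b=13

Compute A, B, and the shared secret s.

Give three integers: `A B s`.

A = 17^6 mod 23  (bits of 6 = 110)
  bit 0 = 1: r = r^2 * 17 mod 23 = 1^2 * 17 = 1*17 = 17
  bit 1 = 1: r = r^2 * 17 mod 23 = 17^2 * 17 = 13*17 = 14
  bit 2 = 0: r = r^2 mod 23 = 14^2 = 12
  -> A = 12
B = 17^13 mod 23  (bits of 13 = 1101)
  bit 0 = 1: r = r^2 * 17 mod 23 = 1^2 * 17 = 1*17 = 17
  bit 1 = 1: r = r^2 * 17 mod 23 = 17^2 * 17 = 13*17 = 14
  bit 2 = 0: r = r^2 mod 23 = 14^2 = 12
  bit 3 = 1: r = r^2 * 17 mod 23 = 12^2 * 17 = 6*17 = 10
  -> B = 10
s = B^a = 10^6 mod 23  (bits of 6 = 110)
  bit 0 = 1: r = r^2 * 10 mod 23 = 1^2 * 10 = 1*10 = 10
  bit 1 = 1: r = r^2 * 10 mod 23 = 10^2 * 10 = 8*10 = 11
  bit 2 = 0: r = r^2 mod 23 = 11^2 = 6
  -> s = B^a = 6

Answer: 12 10 6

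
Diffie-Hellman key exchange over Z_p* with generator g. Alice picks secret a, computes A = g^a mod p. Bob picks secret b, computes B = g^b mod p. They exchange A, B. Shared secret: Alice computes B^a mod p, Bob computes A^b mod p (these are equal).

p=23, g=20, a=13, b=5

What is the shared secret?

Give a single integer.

A = 20^13 mod 23  (bits of 13 = 1101)
  bit 0 = 1: r = r^2 * 20 mod 23 = 1^2 * 20 = 1*20 = 20
  bit 1 = 1: r = r^2 * 20 mod 23 = 20^2 * 20 = 9*20 = 19
  bit 2 = 0: r = r^2 mod 23 = 19^2 = 16
  bit 3 = 1: r = r^2 * 20 mod 23 = 16^2 * 20 = 3*20 = 14
  -> A = 14
B = 20^5 mod 23  (bits of 5 = 101)
  bit 0 = 1: r = r^2 * 20 mod 23 = 1^2 * 20 = 1*20 = 20
  bit 1 = 0: r = r^2 mod 23 = 20^2 = 9
  bit 2 = 1: r = r^2 * 20 mod 23 = 9^2 * 20 = 12*20 = 10
  -> B = 10
s = B^a = 10^13 mod 23  (bits of 13 = 1101)
  bit 0 = 1: r = r^2 * 10 mod 23 = 1^2 * 10 = 1*10 = 10
  bit 1 = 1: r = r^2 * 10 mod 23 = 10^2 * 10 = 8*10 = 11
  bit 2 = 0: r = r^2 mod 23 = 11^2 = 6
  bit 3 = 1: r = r^2 * 10 mod 23 = 6^2 * 10 = 13*10 = 15
  -> s = B^a = 15

Answer: 15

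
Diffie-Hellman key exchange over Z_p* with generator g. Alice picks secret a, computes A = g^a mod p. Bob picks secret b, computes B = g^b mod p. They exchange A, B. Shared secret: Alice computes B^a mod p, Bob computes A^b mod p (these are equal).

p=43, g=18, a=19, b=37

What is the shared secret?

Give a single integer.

Answer: 26

Derivation:
A = 18^19 mod 43  (bits of 19 = 10011)
  bit 0 = 1: r = r^2 * 18 mod 43 = 1^2 * 18 = 1*18 = 18
  bit 1 = 0: r = r^2 mod 43 = 18^2 = 23
  bit 2 = 0: r = r^2 mod 43 = 23^2 = 13
  bit 3 = 1: r = r^2 * 18 mod 43 = 13^2 * 18 = 40*18 = 32
  bit 4 = 1: r = r^2 * 18 mod 43 = 32^2 * 18 = 35*18 = 28
  -> A = 28
B = 18^37 mod 43  (bits of 37 = 100101)
  bit 0 = 1: r = r^2 * 18 mod 43 = 1^2 * 18 = 1*18 = 18
  bit 1 = 0: r = r^2 mod 43 = 18^2 = 23
  bit 2 = 0: r = r^2 mod 43 = 23^2 = 13
  bit 3 = 1: r = r^2 * 18 mod 43 = 13^2 * 18 = 40*18 = 32
  bit 4 = 0: r = r^2 mod 43 = 32^2 = 35
  bit 5 = 1: r = r^2 * 18 mod 43 = 35^2 * 18 = 21*18 = 34
  -> B = 34
s = B^a = 34^19 mod 43  (bits of 19 = 10011)
  bit 0 = 1: r = r^2 * 34 mod 43 = 1^2 * 34 = 1*34 = 34
  bit 1 = 0: r = r^2 mod 43 = 34^2 = 38
  bit 2 = 0: r = r^2 mod 43 = 38^2 = 25
  bit 3 = 1: r = r^2 * 34 mod 43 = 25^2 * 34 = 23*34 = 8
  bit 4 = 1: r = r^2 * 34 mod 43 = 8^2 * 34 = 21*34 = 26
  -> s = B^a = 26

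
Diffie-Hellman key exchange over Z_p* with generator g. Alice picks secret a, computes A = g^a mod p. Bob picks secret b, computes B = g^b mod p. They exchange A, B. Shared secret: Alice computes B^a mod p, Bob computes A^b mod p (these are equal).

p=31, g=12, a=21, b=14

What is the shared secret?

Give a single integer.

Answer: 16

Derivation:
A = 12^21 mod 31  (bits of 21 = 10101)
  bit 0 = 1: r = r^2 * 12 mod 31 = 1^2 * 12 = 1*12 = 12
  bit 1 = 0: r = r^2 mod 31 = 12^2 = 20
  bit 2 = 1: r = r^2 * 12 mod 31 = 20^2 * 12 = 28*12 = 26
  bit 3 = 0: r = r^2 mod 31 = 26^2 = 25
  bit 4 = 1: r = r^2 * 12 mod 31 = 25^2 * 12 = 5*12 = 29
  -> A = 29
B = 12^14 mod 31  (bits of 14 = 1110)
  bit 0 = 1: r = r^2 * 12 mod 31 = 1^2 * 12 = 1*12 = 12
  bit 1 = 1: r = r^2 * 12 mod 31 = 12^2 * 12 = 20*12 = 23
  bit 2 = 1: r = r^2 * 12 mod 31 = 23^2 * 12 = 2*12 = 24
  bit 3 = 0: r = r^2 mod 31 = 24^2 = 18
  -> B = 18
s = B^a = 18^21 mod 31  (bits of 21 = 10101)
  bit 0 = 1: r = r^2 * 18 mod 31 = 1^2 * 18 = 1*18 = 18
  bit 1 = 0: r = r^2 mod 31 = 18^2 = 14
  bit 2 = 1: r = r^2 * 18 mod 31 = 14^2 * 18 = 10*18 = 25
  bit 3 = 0: r = r^2 mod 31 = 25^2 = 5
  bit 4 = 1: r = r^2 * 18 mod 31 = 5^2 * 18 = 25*18 = 16
  -> s = B^a = 16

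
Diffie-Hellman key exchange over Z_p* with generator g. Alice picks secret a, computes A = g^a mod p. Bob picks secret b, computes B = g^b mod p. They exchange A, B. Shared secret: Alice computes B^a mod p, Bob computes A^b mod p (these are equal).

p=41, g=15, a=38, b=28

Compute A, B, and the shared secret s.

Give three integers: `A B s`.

Answer: 39 23 10

Derivation:
A = 15^38 mod 41  (bits of 38 = 100110)
  bit 0 = 1: r = r^2 * 15 mod 41 = 1^2 * 15 = 1*15 = 15
  bit 1 = 0: r = r^2 mod 41 = 15^2 = 20
  bit 2 = 0: r = r^2 mod 41 = 20^2 = 31
  bit 3 = 1: r = r^2 * 15 mod 41 = 31^2 * 15 = 18*15 = 24
  bit 4 = 1: r = r^2 * 15 mod 41 = 24^2 * 15 = 2*15 = 30
  bit 5 = 0: r = r^2 mod 41 = 30^2 = 39
  -> A = 39
B = 15^28 mod 41  (bits of 28 = 11100)
  bit 0 = 1: r = r^2 * 15 mod 41 = 1^2 * 15 = 1*15 = 15
  bit 1 = 1: r = r^2 * 15 mod 41 = 15^2 * 15 = 20*15 = 13
  bit 2 = 1: r = r^2 * 15 mod 41 = 13^2 * 15 = 5*15 = 34
  bit 3 = 0: r = r^2 mod 41 = 34^2 = 8
  bit 4 = 0: r = r^2 mod 41 = 8^2 = 23
  -> B = 23
s = B^a = 23^38 mod 41  (bits of 38 = 100110)
  bit 0 = 1: r = r^2 * 23 mod 41 = 1^2 * 23 = 1*23 = 23
  bit 1 = 0: r = r^2 mod 41 = 23^2 = 37
  bit 2 = 0: r = r^2 mod 41 = 37^2 = 16
  bit 3 = 1: r = r^2 * 23 mod 41 = 16^2 * 23 = 10*23 = 25
  bit 4 = 1: r = r^2 * 23 mod 41 = 25^2 * 23 = 10*23 = 25
  bit 5 = 0: r = r^2 mod 41 = 25^2 = 10
  -> s = B^a = 10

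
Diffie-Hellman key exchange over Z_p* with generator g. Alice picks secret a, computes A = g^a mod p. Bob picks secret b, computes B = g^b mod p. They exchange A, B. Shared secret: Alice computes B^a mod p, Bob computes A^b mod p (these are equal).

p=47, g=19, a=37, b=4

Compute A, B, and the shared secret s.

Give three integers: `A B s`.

A = 19^37 mod 47  (bits of 37 = 100101)
  bit 0 = 1: r = r^2 * 19 mod 47 = 1^2 * 19 = 1*19 = 19
  bit 1 = 0: r = r^2 mod 47 = 19^2 = 32
  bit 2 = 0: r = r^2 mod 47 = 32^2 = 37
  bit 3 = 1: r = r^2 * 19 mod 47 = 37^2 * 19 = 6*19 = 20
  bit 4 = 0: r = r^2 mod 47 = 20^2 = 24
  bit 5 = 1: r = r^2 * 19 mod 47 = 24^2 * 19 = 12*19 = 40
  -> A = 40
B = 19^4 mod 47  (bits of 4 = 100)
  bit 0 = 1: r = r^2 * 19 mod 47 = 1^2 * 19 = 1*19 = 19
  bit 1 = 0: r = r^2 mod 47 = 19^2 = 32
  bit 2 = 0: r = r^2 mod 47 = 32^2 = 37
  -> B = 37
s = B^a = 37^37 mod 47  (bits of 37 = 100101)
  bit 0 = 1: r = r^2 * 37 mod 47 = 1^2 * 37 = 1*37 = 37
  bit 1 = 0: r = r^2 mod 47 = 37^2 = 6
  bit 2 = 0: r = r^2 mod 47 = 6^2 = 36
  bit 3 = 1: r = r^2 * 37 mod 47 = 36^2 * 37 = 27*37 = 12
  bit 4 = 0: r = r^2 mod 47 = 12^2 = 3
  bit 5 = 1: r = r^2 * 37 mod 47 = 3^2 * 37 = 9*37 = 4
  -> s = B^a = 4

Answer: 40 37 4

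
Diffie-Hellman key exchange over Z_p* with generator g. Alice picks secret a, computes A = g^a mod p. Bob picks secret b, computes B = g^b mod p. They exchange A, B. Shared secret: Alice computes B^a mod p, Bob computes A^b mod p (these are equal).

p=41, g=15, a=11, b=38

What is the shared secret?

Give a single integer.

Answer: 2

Derivation:
A = 15^11 mod 41  (bits of 11 = 1011)
  bit 0 = 1: r = r^2 * 15 mod 41 = 1^2 * 15 = 1*15 = 15
  bit 1 = 0: r = r^2 mod 41 = 15^2 = 20
  bit 2 = 1: r = r^2 * 15 mod 41 = 20^2 * 15 = 31*15 = 14
  bit 3 = 1: r = r^2 * 15 mod 41 = 14^2 * 15 = 32*15 = 29
  -> A = 29
B = 15^38 mod 41  (bits of 38 = 100110)
  bit 0 = 1: r = r^2 * 15 mod 41 = 1^2 * 15 = 1*15 = 15
  bit 1 = 0: r = r^2 mod 41 = 15^2 = 20
  bit 2 = 0: r = r^2 mod 41 = 20^2 = 31
  bit 3 = 1: r = r^2 * 15 mod 41 = 31^2 * 15 = 18*15 = 24
  bit 4 = 1: r = r^2 * 15 mod 41 = 24^2 * 15 = 2*15 = 30
  bit 5 = 0: r = r^2 mod 41 = 30^2 = 39
  -> B = 39
s = B^a = 39^11 mod 41  (bits of 11 = 1011)
  bit 0 = 1: r = r^2 * 39 mod 41 = 1^2 * 39 = 1*39 = 39
  bit 1 = 0: r = r^2 mod 41 = 39^2 = 4
  bit 2 = 1: r = r^2 * 39 mod 41 = 4^2 * 39 = 16*39 = 9
  bit 3 = 1: r = r^2 * 39 mod 41 = 9^2 * 39 = 40*39 = 2
  -> s = B^a = 2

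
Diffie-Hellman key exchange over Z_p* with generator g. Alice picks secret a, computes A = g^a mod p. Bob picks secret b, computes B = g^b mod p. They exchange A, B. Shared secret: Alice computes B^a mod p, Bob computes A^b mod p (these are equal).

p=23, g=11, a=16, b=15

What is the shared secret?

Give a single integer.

A = 11^16 mod 23  (bits of 16 = 10000)
  bit 0 = 1: r = r^2 * 11 mod 23 = 1^2 * 11 = 1*11 = 11
  bit 1 = 0: r = r^2 mod 23 = 11^2 = 6
  bit 2 = 0: r = r^2 mod 23 = 6^2 = 13
  bit 3 = 0: r = r^2 mod 23 = 13^2 = 8
  bit 4 = 0: r = r^2 mod 23 = 8^2 = 18
  -> A = 18
B = 11^15 mod 23  (bits of 15 = 1111)
  bit 0 = 1: r = r^2 * 11 mod 23 = 1^2 * 11 = 1*11 = 11
  bit 1 = 1: r = r^2 * 11 mod 23 = 11^2 * 11 = 6*11 = 20
  bit 2 = 1: r = r^2 * 11 mod 23 = 20^2 * 11 = 9*11 = 7
  bit 3 = 1: r = r^2 * 11 mod 23 = 7^2 * 11 = 3*11 = 10
  -> B = 10
s = B^a = 10^16 mod 23  (bits of 16 = 10000)
  bit 0 = 1: r = r^2 * 10 mod 23 = 1^2 * 10 = 1*10 = 10
  bit 1 = 0: r = r^2 mod 23 = 10^2 = 8
  bit 2 = 0: r = r^2 mod 23 = 8^2 = 18
  bit 3 = 0: r = r^2 mod 23 = 18^2 = 2
  bit 4 = 0: r = r^2 mod 23 = 2^2 = 4
  -> s = B^a = 4

Answer: 4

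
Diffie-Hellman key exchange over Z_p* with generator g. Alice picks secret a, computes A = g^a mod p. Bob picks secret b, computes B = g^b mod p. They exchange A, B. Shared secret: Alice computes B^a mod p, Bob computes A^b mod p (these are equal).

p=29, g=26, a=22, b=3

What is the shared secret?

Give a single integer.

Answer: 5

Derivation:
A = 26^22 mod 29  (bits of 22 = 10110)
  bit 0 = 1: r = r^2 * 26 mod 29 = 1^2 * 26 = 1*26 = 26
  bit 1 = 0: r = r^2 mod 29 = 26^2 = 9
  bit 2 = 1: r = r^2 * 26 mod 29 = 9^2 * 26 = 23*26 = 18
  bit 3 = 1: r = r^2 * 26 mod 29 = 18^2 * 26 = 5*26 = 14
  bit 4 = 0: r = r^2 mod 29 = 14^2 = 22
  -> A = 22
B = 26^3 mod 29  (bits of 3 = 11)
  bit 0 = 1: r = r^2 * 26 mod 29 = 1^2 * 26 = 1*26 = 26
  bit 1 = 1: r = r^2 * 26 mod 29 = 26^2 * 26 = 9*26 = 2
  -> B = 2
s = B^a = 2^22 mod 29  (bits of 22 = 10110)
  bit 0 = 1: r = r^2 * 2 mod 29 = 1^2 * 2 = 1*2 = 2
  bit 1 = 0: r = r^2 mod 29 = 2^2 = 4
  bit 2 = 1: r = r^2 * 2 mod 29 = 4^2 * 2 = 16*2 = 3
  bit 3 = 1: r = r^2 * 2 mod 29 = 3^2 * 2 = 9*2 = 18
  bit 4 = 0: r = r^2 mod 29 = 18^2 = 5
  -> s = B^a = 5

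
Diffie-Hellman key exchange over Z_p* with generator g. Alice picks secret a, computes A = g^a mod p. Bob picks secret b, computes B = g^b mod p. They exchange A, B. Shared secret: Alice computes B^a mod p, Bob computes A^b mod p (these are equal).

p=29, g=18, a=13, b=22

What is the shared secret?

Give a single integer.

Answer: 9

Derivation:
A = 18^13 mod 29  (bits of 13 = 1101)
  bit 0 = 1: r = r^2 * 18 mod 29 = 1^2 * 18 = 1*18 = 18
  bit 1 = 1: r = r^2 * 18 mod 29 = 18^2 * 18 = 5*18 = 3
  bit 2 = 0: r = r^2 mod 29 = 3^2 = 9
  bit 3 = 1: r = r^2 * 18 mod 29 = 9^2 * 18 = 23*18 = 8
  -> A = 8
B = 18^22 mod 29  (bits of 22 = 10110)
  bit 0 = 1: r = r^2 * 18 mod 29 = 1^2 * 18 = 1*18 = 18
  bit 1 = 0: r = r^2 mod 29 = 18^2 = 5
  bit 2 = 1: r = r^2 * 18 mod 29 = 5^2 * 18 = 25*18 = 15
  bit 3 = 1: r = r^2 * 18 mod 29 = 15^2 * 18 = 22*18 = 19
  bit 4 = 0: r = r^2 mod 29 = 19^2 = 13
  -> B = 13
s = B^a = 13^13 mod 29  (bits of 13 = 1101)
  bit 0 = 1: r = r^2 * 13 mod 29 = 1^2 * 13 = 1*13 = 13
  bit 1 = 1: r = r^2 * 13 mod 29 = 13^2 * 13 = 24*13 = 22
  bit 2 = 0: r = r^2 mod 29 = 22^2 = 20
  bit 3 = 1: r = r^2 * 13 mod 29 = 20^2 * 13 = 23*13 = 9
  -> s = B^a = 9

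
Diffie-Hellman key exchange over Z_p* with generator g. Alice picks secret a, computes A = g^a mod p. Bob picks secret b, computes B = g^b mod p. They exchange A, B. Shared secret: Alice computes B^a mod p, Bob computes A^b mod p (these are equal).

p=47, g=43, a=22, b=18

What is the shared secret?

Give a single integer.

Answer: 37

Derivation:
A = 43^22 mod 47  (bits of 22 = 10110)
  bit 0 = 1: r = r^2 * 43 mod 47 = 1^2 * 43 = 1*43 = 43
  bit 1 = 0: r = r^2 mod 47 = 43^2 = 16
  bit 2 = 1: r = r^2 * 43 mod 47 = 16^2 * 43 = 21*43 = 10
  bit 3 = 1: r = r^2 * 43 mod 47 = 10^2 * 43 = 6*43 = 23
  bit 4 = 0: r = r^2 mod 47 = 23^2 = 12
  -> A = 12
B = 43^18 mod 47  (bits of 18 = 10010)
  bit 0 = 1: r = r^2 * 43 mod 47 = 1^2 * 43 = 1*43 = 43
  bit 1 = 0: r = r^2 mod 47 = 43^2 = 16
  bit 2 = 0: r = r^2 mod 47 = 16^2 = 21
  bit 3 = 1: r = r^2 * 43 mod 47 = 21^2 * 43 = 18*43 = 22
  bit 4 = 0: r = r^2 mod 47 = 22^2 = 14
  -> B = 14
s = B^a = 14^22 mod 47  (bits of 22 = 10110)
  bit 0 = 1: r = r^2 * 14 mod 47 = 1^2 * 14 = 1*14 = 14
  bit 1 = 0: r = r^2 mod 47 = 14^2 = 8
  bit 2 = 1: r = r^2 * 14 mod 47 = 8^2 * 14 = 17*14 = 3
  bit 3 = 1: r = r^2 * 14 mod 47 = 3^2 * 14 = 9*14 = 32
  bit 4 = 0: r = r^2 mod 47 = 32^2 = 37
  -> s = B^a = 37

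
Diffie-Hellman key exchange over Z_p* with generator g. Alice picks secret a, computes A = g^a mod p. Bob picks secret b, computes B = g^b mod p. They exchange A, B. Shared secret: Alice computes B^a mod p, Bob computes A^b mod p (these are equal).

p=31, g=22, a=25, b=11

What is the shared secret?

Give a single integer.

Answer: 6

Derivation:
A = 22^25 mod 31  (bits of 25 = 11001)
  bit 0 = 1: r = r^2 * 22 mod 31 = 1^2 * 22 = 1*22 = 22
  bit 1 = 1: r = r^2 * 22 mod 31 = 22^2 * 22 = 19*22 = 15
  bit 2 = 0: r = r^2 mod 31 = 15^2 = 8
  bit 3 = 0: r = r^2 mod 31 = 8^2 = 2
  bit 4 = 1: r = r^2 * 22 mod 31 = 2^2 * 22 = 4*22 = 26
  -> A = 26
B = 22^11 mod 31  (bits of 11 = 1011)
  bit 0 = 1: r = r^2 * 22 mod 31 = 1^2 * 22 = 1*22 = 22
  bit 1 = 0: r = r^2 mod 31 = 22^2 = 19
  bit 2 = 1: r = r^2 * 22 mod 31 = 19^2 * 22 = 20*22 = 6
  bit 3 = 1: r = r^2 * 22 mod 31 = 6^2 * 22 = 5*22 = 17
  -> B = 17
s = B^a = 17^25 mod 31  (bits of 25 = 11001)
  bit 0 = 1: r = r^2 * 17 mod 31 = 1^2 * 17 = 1*17 = 17
  bit 1 = 1: r = r^2 * 17 mod 31 = 17^2 * 17 = 10*17 = 15
  bit 2 = 0: r = r^2 mod 31 = 15^2 = 8
  bit 3 = 0: r = r^2 mod 31 = 8^2 = 2
  bit 4 = 1: r = r^2 * 17 mod 31 = 2^2 * 17 = 4*17 = 6
  -> s = B^a = 6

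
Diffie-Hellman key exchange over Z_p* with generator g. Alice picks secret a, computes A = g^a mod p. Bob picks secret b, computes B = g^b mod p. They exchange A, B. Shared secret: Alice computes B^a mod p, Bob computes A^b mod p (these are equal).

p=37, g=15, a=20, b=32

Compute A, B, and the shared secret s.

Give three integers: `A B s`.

Answer: 34 33 16

Derivation:
A = 15^20 mod 37  (bits of 20 = 10100)
  bit 0 = 1: r = r^2 * 15 mod 37 = 1^2 * 15 = 1*15 = 15
  bit 1 = 0: r = r^2 mod 37 = 15^2 = 3
  bit 2 = 1: r = r^2 * 15 mod 37 = 3^2 * 15 = 9*15 = 24
  bit 3 = 0: r = r^2 mod 37 = 24^2 = 21
  bit 4 = 0: r = r^2 mod 37 = 21^2 = 34
  -> A = 34
B = 15^32 mod 37  (bits of 32 = 100000)
  bit 0 = 1: r = r^2 * 15 mod 37 = 1^2 * 15 = 1*15 = 15
  bit 1 = 0: r = r^2 mod 37 = 15^2 = 3
  bit 2 = 0: r = r^2 mod 37 = 3^2 = 9
  bit 3 = 0: r = r^2 mod 37 = 9^2 = 7
  bit 4 = 0: r = r^2 mod 37 = 7^2 = 12
  bit 5 = 0: r = r^2 mod 37 = 12^2 = 33
  -> B = 33
s = B^a = 33^20 mod 37  (bits of 20 = 10100)
  bit 0 = 1: r = r^2 * 33 mod 37 = 1^2 * 33 = 1*33 = 33
  bit 1 = 0: r = r^2 mod 37 = 33^2 = 16
  bit 2 = 1: r = r^2 * 33 mod 37 = 16^2 * 33 = 34*33 = 12
  bit 3 = 0: r = r^2 mod 37 = 12^2 = 33
  bit 4 = 0: r = r^2 mod 37 = 33^2 = 16
  -> s = B^a = 16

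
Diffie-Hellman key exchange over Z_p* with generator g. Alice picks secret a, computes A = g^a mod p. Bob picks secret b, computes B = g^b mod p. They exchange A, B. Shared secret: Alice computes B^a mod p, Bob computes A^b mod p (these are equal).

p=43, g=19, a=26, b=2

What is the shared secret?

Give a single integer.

Answer: 40

Derivation:
A = 19^26 mod 43  (bits of 26 = 11010)
  bit 0 = 1: r = r^2 * 19 mod 43 = 1^2 * 19 = 1*19 = 19
  bit 1 = 1: r = r^2 * 19 mod 43 = 19^2 * 19 = 17*19 = 22
  bit 2 = 0: r = r^2 mod 43 = 22^2 = 11
  bit 3 = 1: r = r^2 * 19 mod 43 = 11^2 * 19 = 35*19 = 20
  bit 4 = 0: r = r^2 mod 43 = 20^2 = 13
  -> A = 13
B = 19^2 mod 43  (bits of 2 = 10)
  bit 0 = 1: r = r^2 * 19 mod 43 = 1^2 * 19 = 1*19 = 19
  bit 1 = 0: r = r^2 mod 43 = 19^2 = 17
  -> B = 17
s = B^a = 17^26 mod 43  (bits of 26 = 11010)
  bit 0 = 1: r = r^2 * 17 mod 43 = 1^2 * 17 = 1*17 = 17
  bit 1 = 1: r = r^2 * 17 mod 43 = 17^2 * 17 = 31*17 = 11
  bit 2 = 0: r = r^2 mod 43 = 11^2 = 35
  bit 3 = 1: r = r^2 * 17 mod 43 = 35^2 * 17 = 21*17 = 13
  bit 4 = 0: r = r^2 mod 43 = 13^2 = 40
  -> s = B^a = 40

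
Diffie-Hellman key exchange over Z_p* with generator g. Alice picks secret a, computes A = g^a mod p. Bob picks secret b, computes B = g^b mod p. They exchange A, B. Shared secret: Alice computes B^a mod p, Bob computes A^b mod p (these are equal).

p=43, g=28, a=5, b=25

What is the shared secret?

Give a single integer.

A = 28^5 mod 43  (bits of 5 = 101)
  bit 0 = 1: r = r^2 * 28 mod 43 = 1^2 * 28 = 1*28 = 28
  bit 1 = 0: r = r^2 mod 43 = 28^2 = 10
  bit 2 = 1: r = r^2 * 28 mod 43 = 10^2 * 28 = 14*28 = 5
  -> A = 5
B = 28^25 mod 43  (bits of 25 = 11001)
  bit 0 = 1: r = r^2 * 28 mod 43 = 1^2 * 28 = 1*28 = 28
  bit 1 = 1: r = r^2 * 28 mod 43 = 28^2 * 28 = 10*28 = 22
  bit 2 = 0: r = r^2 mod 43 = 22^2 = 11
  bit 3 = 0: r = r^2 mod 43 = 11^2 = 35
  bit 4 = 1: r = r^2 * 28 mod 43 = 35^2 * 28 = 21*28 = 29
  -> B = 29
s = B^a = 29^5 mod 43  (bits of 5 = 101)
  bit 0 = 1: r = r^2 * 29 mod 43 = 1^2 * 29 = 1*29 = 29
  bit 1 = 0: r = r^2 mod 43 = 29^2 = 24
  bit 2 = 1: r = r^2 * 29 mod 43 = 24^2 * 29 = 17*29 = 20
  -> s = B^a = 20

Answer: 20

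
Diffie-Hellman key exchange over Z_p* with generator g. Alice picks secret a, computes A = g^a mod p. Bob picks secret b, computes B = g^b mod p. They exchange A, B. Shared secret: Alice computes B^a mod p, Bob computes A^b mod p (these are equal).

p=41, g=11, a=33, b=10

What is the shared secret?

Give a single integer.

Answer: 9

Derivation:
A = 11^33 mod 41  (bits of 33 = 100001)
  bit 0 = 1: r = r^2 * 11 mod 41 = 1^2 * 11 = 1*11 = 11
  bit 1 = 0: r = r^2 mod 41 = 11^2 = 39
  bit 2 = 0: r = r^2 mod 41 = 39^2 = 4
  bit 3 = 0: r = r^2 mod 41 = 4^2 = 16
  bit 4 = 0: r = r^2 mod 41 = 16^2 = 10
  bit 5 = 1: r = r^2 * 11 mod 41 = 10^2 * 11 = 18*11 = 34
  -> A = 34
B = 11^10 mod 41  (bits of 10 = 1010)
  bit 0 = 1: r = r^2 * 11 mod 41 = 1^2 * 11 = 1*11 = 11
  bit 1 = 0: r = r^2 mod 41 = 11^2 = 39
  bit 2 = 1: r = r^2 * 11 mod 41 = 39^2 * 11 = 4*11 = 3
  bit 3 = 0: r = r^2 mod 41 = 3^2 = 9
  -> B = 9
s = B^a = 9^33 mod 41  (bits of 33 = 100001)
  bit 0 = 1: r = r^2 * 9 mod 41 = 1^2 * 9 = 1*9 = 9
  bit 1 = 0: r = r^2 mod 41 = 9^2 = 40
  bit 2 = 0: r = r^2 mod 41 = 40^2 = 1
  bit 3 = 0: r = r^2 mod 41 = 1^2 = 1
  bit 4 = 0: r = r^2 mod 41 = 1^2 = 1
  bit 5 = 1: r = r^2 * 9 mod 41 = 1^2 * 9 = 1*9 = 9
  -> s = B^a = 9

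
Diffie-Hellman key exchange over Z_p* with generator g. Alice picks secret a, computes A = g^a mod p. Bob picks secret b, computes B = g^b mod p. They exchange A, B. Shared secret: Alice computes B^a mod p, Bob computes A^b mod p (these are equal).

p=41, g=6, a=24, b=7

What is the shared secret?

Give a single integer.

Answer: 10

Derivation:
A = 6^24 mod 41  (bits of 24 = 11000)
  bit 0 = 1: r = r^2 * 6 mod 41 = 1^2 * 6 = 1*6 = 6
  bit 1 = 1: r = r^2 * 6 mod 41 = 6^2 * 6 = 36*6 = 11
  bit 2 = 0: r = r^2 mod 41 = 11^2 = 39
  bit 3 = 0: r = r^2 mod 41 = 39^2 = 4
  bit 4 = 0: r = r^2 mod 41 = 4^2 = 16
  -> A = 16
B = 6^7 mod 41  (bits of 7 = 111)
  bit 0 = 1: r = r^2 * 6 mod 41 = 1^2 * 6 = 1*6 = 6
  bit 1 = 1: r = r^2 * 6 mod 41 = 6^2 * 6 = 36*6 = 11
  bit 2 = 1: r = r^2 * 6 mod 41 = 11^2 * 6 = 39*6 = 29
  -> B = 29
s = B^a = 29^24 mod 41  (bits of 24 = 11000)
  bit 0 = 1: r = r^2 * 29 mod 41 = 1^2 * 29 = 1*29 = 29
  bit 1 = 1: r = r^2 * 29 mod 41 = 29^2 * 29 = 21*29 = 35
  bit 2 = 0: r = r^2 mod 41 = 35^2 = 36
  bit 3 = 0: r = r^2 mod 41 = 36^2 = 25
  bit 4 = 0: r = r^2 mod 41 = 25^2 = 10
  -> s = B^a = 10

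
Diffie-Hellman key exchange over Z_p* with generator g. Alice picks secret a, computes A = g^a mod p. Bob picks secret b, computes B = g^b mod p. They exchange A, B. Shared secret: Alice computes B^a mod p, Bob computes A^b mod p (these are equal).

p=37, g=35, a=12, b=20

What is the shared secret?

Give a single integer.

A = 35^12 mod 37  (bits of 12 = 1100)
  bit 0 = 1: r = r^2 * 35 mod 37 = 1^2 * 35 = 1*35 = 35
  bit 1 = 1: r = r^2 * 35 mod 37 = 35^2 * 35 = 4*35 = 29
  bit 2 = 0: r = r^2 mod 37 = 29^2 = 27
  bit 3 = 0: r = r^2 mod 37 = 27^2 = 26
  -> A = 26
B = 35^20 mod 37  (bits of 20 = 10100)
  bit 0 = 1: r = r^2 * 35 mod 37 = 1^2 * 35 = 1*35 = 35
  bit 1 = 0: r = r^2 mod 37 = 35^2 = 4
  bit 2 = 1: r = r^2 * 35 mod 37 = 4^2 * 35 = 16*35 = 5
  bit 3 = 0: r = r^2 mod 37 = 5^2 = 25
  bit 4 = 0: r = r^2 mod 37 = 25^2 = 33
  -> B = 33
s = B^a = 33^12 mod 37  (bits of 12 = 1100)
  bit 0 = 1: r = r^2 * 33 mod 37 = 1^2 * 33 = 1*33 = 33
  bit 1 = 1: r = r^2 * 33 mod 37 = 33^2 * 33 = 16*33 = 10
  bit 2 = 0: r = r^2 mod 37 = 10^2 = 26
  bit 3 = 0: r = r^2 mod 37 = 26^2 = 10
  -> s = B^a = 10

Answer: 10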